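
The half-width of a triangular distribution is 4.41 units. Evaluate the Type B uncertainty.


u_B = half_width / sqrt(6)
u_B = 4.41 / 2.4494897
u_B = 1.8004

1.8004


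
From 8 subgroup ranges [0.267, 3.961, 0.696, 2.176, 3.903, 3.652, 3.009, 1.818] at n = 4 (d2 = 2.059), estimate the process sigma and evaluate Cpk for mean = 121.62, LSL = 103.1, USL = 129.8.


R_bar = (0.267 + 3.961 + 0.696 + 2.176 + 3.903 + 3.652 + 3.009 + 1.818) / 8 = 2.43525
sigma = R_bar / d2 = 2.43525 / 2.059 = 1.1827343
Cp = (USL - LSL)/(6*sigma) = (129.8 - 103.1)/(6*1.1827343) = 3.7625
Cpu = (129.8 - 121.62)/(3*1.1827343) = 2.3054
Cpl = (121.62 - 103.1)/(3*1.1827343) = 5.2195
Cpk = min(Cpu, Cpl) = 2.3054

2.3054


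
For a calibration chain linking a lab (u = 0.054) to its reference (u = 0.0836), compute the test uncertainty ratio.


TUR = u_lab / u_ref
= 0.054 / 0.0836
= 0.6459

0.6459


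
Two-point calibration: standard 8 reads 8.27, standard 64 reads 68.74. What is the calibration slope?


slope = (y2 - y1) / (x2 - x1)
= (68.74 - 8.27) / (64 - 8)
= 60.4700 / 56
= 1.0798

1.0798


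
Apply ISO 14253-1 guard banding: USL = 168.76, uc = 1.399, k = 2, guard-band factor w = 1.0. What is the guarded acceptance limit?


U = k * uc = 2 * 1.399 = 2.798
guard band g = w * U = 1.0 * 2.798 = 2.798
AL = USL - g = 168.76 - 2.798
AL = 165.9620

165.9620


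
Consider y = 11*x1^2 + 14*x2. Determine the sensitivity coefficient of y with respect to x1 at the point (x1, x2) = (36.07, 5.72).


y = 11*x1^2 + 14*x2
dy/dx1 = 2*11*x1
Evaluate at x1 = 36.07: c1 = 22 * 36.07
c1 = 793.5400

793.5400


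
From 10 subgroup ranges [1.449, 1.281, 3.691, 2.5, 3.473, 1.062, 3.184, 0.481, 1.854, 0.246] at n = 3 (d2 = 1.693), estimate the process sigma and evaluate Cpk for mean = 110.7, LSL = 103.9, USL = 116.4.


R_bar = (1.449 + 1.281 + 3.691 + 2.5 + 3.473 + 1.062 + 3.184 + 0.481 + 1.854 + 0.246) / 10 = 1.9221
sigma = R_bar / d2 = 1.9221 / 1.693 = 1.1353219
Cp = (USL - LSL)/(6*sigma) = (116.4 - 103.9)/(6*1.1353219) = 1.8350
Cpu = (116.4 - 110.7)/(3*1.1353219) = 1.6735
Cpl = (110.7 - 103.9)/(3*1.1353219) = 1.9965
Cpk = min(Cpu, Cpl) = 1.6735

1.6735


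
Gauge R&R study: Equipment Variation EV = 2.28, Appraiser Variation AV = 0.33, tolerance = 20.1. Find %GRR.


GRR = sqrt(EV^2 + AV^2) = sqrt(2.28^2 + 0.33^2) = 2.3037578
%GRR = GRR / tol * 100 = 2.3037578 / 20.1 * 100
%GRR = 11.4615

11.4615


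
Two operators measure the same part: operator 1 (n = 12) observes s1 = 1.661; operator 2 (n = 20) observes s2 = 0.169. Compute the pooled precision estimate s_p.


s_p = sqrt(((n1-1)*s1^2 + (n2-1)*s2^2) / (n1+n2-2))
numerator = (12-1)*1.661^2 + (20-1)*0.169^2 = 30.348131 + 0.542659 = 30.89079
denominator = 12 + 20 - 2 = 30
s_p^2 = 30.89079 / 30 = 1.029693
s_p = sqrt(1.029693) = 1.0147

1.0147


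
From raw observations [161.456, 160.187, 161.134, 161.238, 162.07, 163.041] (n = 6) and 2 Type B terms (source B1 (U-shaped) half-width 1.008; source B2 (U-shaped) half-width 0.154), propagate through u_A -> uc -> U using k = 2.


mean = (161.456 + 160.187 + 161.134 + 161.238 + 162.07 + 163.041) / 6 = 161.521
s = sqrt(sum((x - mean)^2)/(n-1)) = 0.96181495
u_A = s / sqrt(n) = 0.96181495 / sqrt(6) = 0.39265931
u_B1 = 1.008 / sqrt(2) = 0.71276364
u_B2 = 0.154 / sqrt(2) = 0.10889444
uc = sqrt(0.39265931^2 + 0.71276364^2 + 0.10889444^2) = 0.82101848
U = k * uc = 2 * 0.82101848
U = 1.6420

1.6420


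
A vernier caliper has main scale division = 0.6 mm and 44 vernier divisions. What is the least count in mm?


LC = MSD / n_div
= 0.6 / 44
= 0.0136

0.0136


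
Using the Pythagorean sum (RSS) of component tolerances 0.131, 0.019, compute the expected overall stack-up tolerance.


RSS = sqrt(0.131^2 + 0.019^2)
= sqrt(0.017522)
= 0.1324

0.1324


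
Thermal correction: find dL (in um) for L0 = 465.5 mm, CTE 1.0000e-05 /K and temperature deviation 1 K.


dL = L * alpha * dT
= 465.5 * 1.0000e-05 * 1
= 0.0046550 mm
dL_um = 0.0046550 * 1000 = 4.6550 um

4.6550


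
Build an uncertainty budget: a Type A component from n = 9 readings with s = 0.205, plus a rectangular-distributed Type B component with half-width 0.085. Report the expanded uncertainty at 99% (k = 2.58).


u_A = s / sqrt(n) = 0.205 / sqrt(9) = 0.068333333
u_B = half_width / sqrt(3) = 0.085 / sqrt(3) = 0.049074773
uc = sqrt(u_A^2 + u_B^2) = sqrt(0.068333333^2 + 0.049074773^2) = 0.08412953
U = k * uc = 2.58 * 0.08412953
U = 0.2171

0.2171


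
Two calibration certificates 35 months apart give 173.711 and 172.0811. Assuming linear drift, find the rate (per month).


rate = (v2 - v1) / months
= (172.0811 - 173.711) / 35
= -1.6299 / 35
= -0.0466

-0.0466


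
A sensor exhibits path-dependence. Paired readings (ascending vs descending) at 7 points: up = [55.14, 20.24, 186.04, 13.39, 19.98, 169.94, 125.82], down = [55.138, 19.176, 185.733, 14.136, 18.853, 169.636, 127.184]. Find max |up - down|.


|55.14 - 55.138| = 0.0020
|20.24 - 19.176| = 1.0640
|186.04 - 185.733| = 0.3070
|13.39 - 14.136| = 0.7460
|19.98 - 18.853| = 1.1270
|169.94 - 169.636| = 0.3040
|125.82 - 127.184| = 1.3640
hysteresis = max(diffs) = 1.3640

1.3640


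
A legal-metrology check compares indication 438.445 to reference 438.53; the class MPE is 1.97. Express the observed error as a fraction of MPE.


e = indication - reference = 438.445 - 438.53 = -0.0850
|e| = 0.0850
ratio = |e| / MPE = 0.0850 / 1.97
ratio = 0.0431

0.0431


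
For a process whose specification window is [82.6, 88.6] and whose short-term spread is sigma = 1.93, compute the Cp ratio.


Cp = (USL - LSL) / (6 * sigma)
= (88.6 - 82.6) / (6 * 1.93)
= 6.0000 / 11.5800
= 0.5181

0.5181


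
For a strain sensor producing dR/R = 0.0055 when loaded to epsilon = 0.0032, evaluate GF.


GF = (dR/R) / epsilon
= 0.0055 / 0.0032
= 1.7187

1.7187


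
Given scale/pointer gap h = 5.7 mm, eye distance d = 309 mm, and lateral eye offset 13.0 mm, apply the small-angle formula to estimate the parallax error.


error = h * offset / d
= 5.7 * 13.0 / 309
= 0.2398

0.2398


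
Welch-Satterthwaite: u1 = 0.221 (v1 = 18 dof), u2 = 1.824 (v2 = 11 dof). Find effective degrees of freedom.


uc = sqrt(u1^2 + u2^2) = sqrt(0.221^2 + 1.824^2) = 1.8373397
v_eff = uc^4 / (u1^4/v1 + u2^4/v2)
= 1.8373397^4 / (0.221^4/18 + 1.824^4/11)
= 11.396142 / 1.0063843
v_eff = 11.3238

11.3238


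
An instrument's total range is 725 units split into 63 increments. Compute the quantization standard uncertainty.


resolution = range / divisions
resolution = 725 / 63 = 11.507937
u_res = resolution / (2*sqrt(3))
u_res = 11.507937 / 3.4641016
u_res = 3.3221

3.3221


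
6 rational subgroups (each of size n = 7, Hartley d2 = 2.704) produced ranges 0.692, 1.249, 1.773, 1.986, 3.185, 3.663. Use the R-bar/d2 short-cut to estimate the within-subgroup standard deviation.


R_bar = (0.692 + 1.249 + 1.773 + 1.986 + 3.185 + 3.663) / 6
R_bar = 12.548 / 6 = 2.0913333
sigma_hat = R_bar / d2 = 2.0913333 / 2.704 = 0.7734

0.7734


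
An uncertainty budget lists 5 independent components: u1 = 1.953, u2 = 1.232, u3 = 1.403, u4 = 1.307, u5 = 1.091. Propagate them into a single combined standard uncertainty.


uc = sqrt(1.953^2 + 1.232^2 + 1.403^2 + 1.307^2 + 1.091^2)
uc = sqrt(10.198972)
uc = 3.1936

3.1936


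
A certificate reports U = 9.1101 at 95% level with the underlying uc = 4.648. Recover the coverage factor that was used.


k = U / uc
k = 9.1101 / 4.648
k = 1.96

1.96


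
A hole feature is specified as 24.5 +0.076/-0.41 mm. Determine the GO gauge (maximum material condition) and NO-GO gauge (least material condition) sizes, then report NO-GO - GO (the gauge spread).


GO = nominal - lower_tol (smallest hole = maximum material condition)
GO = 24.5 - 0.41 = 24.09
NO-GO = nominal + upper_tol (largest hole = least material condition)
NO-GO = 24.5 + 0.076 = 24.576
spread = NO-GO - GO = 24.576 - 24.09 = 0.4860

0.4860


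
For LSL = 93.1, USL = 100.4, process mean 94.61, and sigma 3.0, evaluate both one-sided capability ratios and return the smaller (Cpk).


Cpu = (USL - mean) / (3*sigma) = (100.4 - 94.61) / (3*3.0) = 0.6433
Cpl = (mean - LSL) / (3*sigma) = (94.61 - 93.1) / (3*3.0) = 0.1678
Cpk = min(Cpu, Cpl) = 0.1678

0.1678


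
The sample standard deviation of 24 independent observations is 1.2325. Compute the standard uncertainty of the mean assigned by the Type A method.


u_A = s / sqrt(n)
u_A = 1.2325 / sqrt(24)
u_A = 1.2325 / 4.8989795
u_A = 0.2516

0.2516


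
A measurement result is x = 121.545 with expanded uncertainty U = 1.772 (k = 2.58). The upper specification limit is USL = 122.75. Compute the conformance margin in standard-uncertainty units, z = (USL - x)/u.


u = U / k = 1.772 / 2.58 = 0.68682171
margin = |USL - x| = |122.75 - 121.545| = 1.205
z = margin / u = 1.205 / 0.68682171
z = 1.7545

1.7545


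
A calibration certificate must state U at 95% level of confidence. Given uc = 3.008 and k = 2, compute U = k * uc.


U = k * uc
U = 2 * 3.008
U = 6.0160

6.0160


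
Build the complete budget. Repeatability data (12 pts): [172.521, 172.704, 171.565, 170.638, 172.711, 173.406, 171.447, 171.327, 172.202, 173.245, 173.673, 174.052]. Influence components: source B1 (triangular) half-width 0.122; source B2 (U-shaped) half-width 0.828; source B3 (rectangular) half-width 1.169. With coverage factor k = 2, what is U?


mean = (172.521 + 172.704 + 171.565 + 170.638 + 172.711 + 173.406 + 171.447 + 171.327 + 172.202 + 173.245 + 173.673 + 174.052) / 12 = 172.4575833
s = sqrt(sum((x - mean)^2)/(n-1)) = 1.0505537
u_A = s / sqrt(n) = 1.0505537 / sqrt(12) = 0.30326873
u_B1 = 0.122 / sqrt(6) = 0.049806291
u_B2 = 0.828 / sqrt(2) = 0.58548441
u_B3 = 1.169 / sqrt(3) = 0.67492246
uc = sqrt(0.30326873^2 + 0.049806291^2 + 0.58548441^2 + 0.67492246^2) = 0.94486238
U = k * uc = 2 * 0.94486238
U = 1.8897

1.8897


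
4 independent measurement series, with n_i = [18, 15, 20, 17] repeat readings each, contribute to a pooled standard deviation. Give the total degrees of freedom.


nu = sum_i (n_i - 1)
nu = ((18 - 1) + (15 - 1) + (20 - 1) + (17 - 1))
nu = 17 + 14 + 19 + 16
nu = 66

66


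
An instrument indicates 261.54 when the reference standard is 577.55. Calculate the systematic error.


Systematic error = measured - true
= 261.54 - 577.55
= -316.0100

-316.0100


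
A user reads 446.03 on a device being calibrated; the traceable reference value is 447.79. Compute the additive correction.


Correction = standard - reading
= 447.79 - 446.03
= 1.7600

1.7600


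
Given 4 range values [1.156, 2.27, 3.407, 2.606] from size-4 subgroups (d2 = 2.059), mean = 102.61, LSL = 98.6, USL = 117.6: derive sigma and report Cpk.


R_bar = (1.156 + 2.27 + 3.407 + 2.606) / 4 = 2.35975
sigma = R_bar / d2 = 2.35975 / 2.059 = 1.1460661
Cp = (USL - LSL)/(6*sigma) = (117.6 - 98.6)/(6*1.1460661) = 2.7631
Cpu = (117.6 - 102.61)/(3*1.1460661) = 4.3598
Cpl = (102.61 - 98.6)/(3*1.1460661) = 1.1663
Cpk = min(Cpu, Cpl) = 1.1663

1.1663


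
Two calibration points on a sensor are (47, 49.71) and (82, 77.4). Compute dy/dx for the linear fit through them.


slope = (y2 - y1) / (x2 - x1)
= (77.4 - 49.71) / (82 - 47)
= 27.6900 / 35
= 0.7911

0.7911


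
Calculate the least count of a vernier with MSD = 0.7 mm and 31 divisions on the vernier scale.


LC = MSD / n_div
= 0.7 / 31
= 0.0226

0.0226


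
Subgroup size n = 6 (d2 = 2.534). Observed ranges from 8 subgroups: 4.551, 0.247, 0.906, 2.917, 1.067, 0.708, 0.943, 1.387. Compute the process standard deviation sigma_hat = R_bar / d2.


R_bar = (4.551 + 0.247 + 0.906 + 2.917 + 1.067 + 0.708 + 0.943 + 1.387) / 8
R_bar = 12.726 / 8 = 1.59075
sigma_hat = R_bar / d2 = 1.59075 / 2.534 = 0.6278

0.6278


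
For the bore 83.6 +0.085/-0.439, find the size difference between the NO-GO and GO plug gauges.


GO = nominal - lower_tol (smallest hole = maximum material condition)
GO = 83.6 - 0.439 = 83.161
NO-GO = nominal + upper_tol (largest hole = least material condition)
NO-GO = 83.6 + 0.085 = 83.685
spread = NO-GO - GO = 83.685 - 83.161 = 0.5240

0.5240


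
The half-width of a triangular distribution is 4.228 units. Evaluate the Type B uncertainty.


u_B = half_width / sqrt(6)
u_B = 4.228 / 2.4494897
u_B = 1.7261

1.7261


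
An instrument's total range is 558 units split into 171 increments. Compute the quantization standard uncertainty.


resolution = range / divisions
resolution = 558 / 171 = 3.2631579
u_res = resolution / (2*sqrt(3))
u_res = 3.2631579 / 3.4641016
u_res = 0.9420

0.9420


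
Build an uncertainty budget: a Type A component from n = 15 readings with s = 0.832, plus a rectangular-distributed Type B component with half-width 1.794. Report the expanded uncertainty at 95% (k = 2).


u_A = s / sqrt(n) = 0.832 / sqrt(15) = 0.21482148
u_B = half_width / sqrt(3) = 1.794 / sqrt(3) = 1.0357664
uc = sqrt(u_A^2 + u_B^2) = sqrt(0.21482148^2 + 1.0357664^2) = 1.0578092
U = k * uc = 2 * 1.0578092
U = 2.1156

2.1156


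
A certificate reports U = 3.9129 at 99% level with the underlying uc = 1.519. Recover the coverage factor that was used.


k = U / uc
k = 3.9129 / 1.519
k = 2.576

2.576


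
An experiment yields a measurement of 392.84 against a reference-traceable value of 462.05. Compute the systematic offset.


Systematic error = measured - true
= 392.84 - 462.05
= -69.2100

-69.2100


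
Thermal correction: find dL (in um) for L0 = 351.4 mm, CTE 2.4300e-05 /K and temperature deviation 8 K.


dL = L * alpha * dT
= 351.4 * 2.4300e-05 * 8
= 0.0683122 mm
dL_um = 0.0683122 * 1000 = 68.3122 um

68.3122


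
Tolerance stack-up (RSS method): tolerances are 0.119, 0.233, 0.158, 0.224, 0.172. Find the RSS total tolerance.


RSS = sqrt(0.119^2 + 0.233^2 + 0.158^2 + 0.224^2 + 0.172^2)
= sqrt(0.173174)
= 0.4161

0.4161


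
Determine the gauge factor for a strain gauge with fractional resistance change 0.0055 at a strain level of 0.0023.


GF = (dR/R) / epsilon
= 0.0055 / 0.0023
= 2.3913

2.3913


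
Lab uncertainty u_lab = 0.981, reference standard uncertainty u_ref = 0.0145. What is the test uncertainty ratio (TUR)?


TUR = u_lab / u_ref
= 0.981 / 0.0145
= 67.6552

67.6552


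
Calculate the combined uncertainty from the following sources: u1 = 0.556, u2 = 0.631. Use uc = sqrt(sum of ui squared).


uc = sqrt(0.556^2 + 0.631^2)
uc = sqrt(0.707297)
uc = 0.8410

0.8410


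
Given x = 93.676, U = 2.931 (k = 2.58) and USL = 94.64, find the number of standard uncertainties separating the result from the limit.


u = U / k = 2.931 / 2.58 = 1.1360465
margin = |USL - x| = |94.64 - 93.676| = 0.964
z = margin / u = 0.964 / 1.1360465
z = 0.8486

0.8486


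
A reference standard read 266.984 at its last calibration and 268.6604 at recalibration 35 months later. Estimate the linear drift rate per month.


rate = (v2 - v1) / months
= (268.6604 - 266.984) / 35
= 1.6764 / 35
= 0.0479

0.0479


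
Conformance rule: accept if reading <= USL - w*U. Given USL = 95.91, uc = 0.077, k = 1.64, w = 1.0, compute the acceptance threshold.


U = k * uc = 1.64 * 0.077 = 0.12628
guard band g = w * U = 1.0 * 0.12628 = 0.12628
AL = USL - g = 95.91 - 0.12628
AL = 95.7837

95.7837


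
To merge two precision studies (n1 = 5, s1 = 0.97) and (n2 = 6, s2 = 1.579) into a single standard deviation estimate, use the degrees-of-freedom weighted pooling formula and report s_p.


s_p = sqrt(((n1-1)*s1^2 + (n2-1)*s2^2) / (n1+n2-2))
numerator = (5-1)*0.97^2 + (6-1)*1.579^2 = 3.7636 + 12.466205 = 16.229805
denominator = 5 + 6 - 2 = 9
s_p^2 = 16.229805 / 9 = 1.8033117
s_p = sqrt(1.8033117) = 1.3429

1.3429


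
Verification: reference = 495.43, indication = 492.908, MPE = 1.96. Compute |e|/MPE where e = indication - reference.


e = indication - reference = 492.908 - 495.43 = -2.5220
|e| = 2.5220
ratio = |e| / MPE = 2.5220 / 1.96
ratio = 1.2867

1.2867


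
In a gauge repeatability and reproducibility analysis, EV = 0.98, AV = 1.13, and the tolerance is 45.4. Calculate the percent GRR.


GRR = sqrt(EV^2 + AV^2) = sqrt(0.98^2 + 1.13^2) = 1.4957607
%GRR = GRR / tol * 100 = 1.4957607 / 45.4 * 100
%GRR = 3.2946

3.2946


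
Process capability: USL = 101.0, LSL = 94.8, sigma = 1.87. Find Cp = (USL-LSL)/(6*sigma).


Cp = (USL - LSL) / (6 * sigma)
= (101.0 - 94.8) / (6 * 1.87)
= 6.2000 / 11.2200
= 0.5526

0.5526


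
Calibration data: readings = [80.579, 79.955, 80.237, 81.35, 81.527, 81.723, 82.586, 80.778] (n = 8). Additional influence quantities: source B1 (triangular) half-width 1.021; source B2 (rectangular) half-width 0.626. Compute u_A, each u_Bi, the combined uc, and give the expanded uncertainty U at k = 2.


mean = (80.579 + 79.955 + 80.237 + 81.35 + 81.527 + 81.723 + 82.586 + 80.778) / 8 = 81.091875
s = sqrt(sum((x - mean)^2)/(n-1)) = 0.86780058
u_A = s / sqrt(n) = 0.86780058 / sqrt(8) = 0.30681384
u_B1 = 1.021 / sqrt(6) = 0.4168215
u_B2 = 0.626 / sqrt(3) = 0.36142127
uc = sqrt(0.30681384^2 + 0.4168215^2 + 0.36142127^2) = 0.63126875
U = k * uc = 2 * 0.63126875
U = 1.2625

1.2625


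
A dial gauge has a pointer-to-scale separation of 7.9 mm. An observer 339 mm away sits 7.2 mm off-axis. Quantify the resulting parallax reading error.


error = h * offset / d
= 7.9 * 7.2 / 339
= 0.1678

0.1678


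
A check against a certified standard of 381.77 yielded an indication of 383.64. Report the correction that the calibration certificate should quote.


Correction = standard - reading
= 381.77 - 383.64
= -1.8700

-1.8700


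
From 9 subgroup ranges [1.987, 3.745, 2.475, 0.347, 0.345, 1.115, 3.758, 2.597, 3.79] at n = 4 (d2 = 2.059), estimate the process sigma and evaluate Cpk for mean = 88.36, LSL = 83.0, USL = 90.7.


R_bar = (1.987 + 3.745 + 2.475 + 0.347 + 0.345 + 1.115 + 3.758 + 2.597 + 3.79) / 9 = 2.2398889
sigma = R_bar / d2 = 2.2398889 / 2.059 = 1.0878528
Cp = (USL - LSL)/(6*sigma) = (90.7 - 83.0)/(6*1.0878528) = 1.1797
Cpu = (90.7 - 88.36)/(3*1.0878528) = 0.7170
Cpl = (88.36 - 83.0)/(3*1.0878528) = 1.6424
Cpk = min(Cpu, Cpl) = 0.7170

0.7170


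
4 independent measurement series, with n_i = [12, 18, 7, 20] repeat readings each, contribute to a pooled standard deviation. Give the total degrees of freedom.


nu = sum_i (n_i - 1)
nu = ((12 - 1) + (18 - 1) + (7 - 1) + (20 - 1))
nu = 11 + 17 + 6 + 19
nu = 53

53


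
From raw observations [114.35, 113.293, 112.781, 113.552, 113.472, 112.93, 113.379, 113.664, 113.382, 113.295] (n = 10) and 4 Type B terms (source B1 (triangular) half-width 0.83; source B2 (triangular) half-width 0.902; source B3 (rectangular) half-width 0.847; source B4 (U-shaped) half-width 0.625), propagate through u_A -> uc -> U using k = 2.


mean = (114.35 + 113.293 + 112.781 + 113.552 + 113.472 + 112.93 + 113.379 + 113.664 + 113.382 + 113.295) / 10 = 113.4098
s = sqrt(sum((x - mean)^2)/(n-1)) = 0.42515665
u_A = s / sqrt(n) = 0.42515665 / sqrt(10) = 0.13444634
u_B1 = 0.83 / sqrt(6) = 0.33884608
u_B2 = 0.902 / sqrt(6) = 0.36823996
u_B3 = 0.847 / sqrt(3) = 0.48901568
u_B4 = 0.625 / sqrt(2) = 0.44194174
uc = sqrt(0.13444634^2 + 0.33884608^2 + 0.36823996^2 + 0.48901568^2 + 0.44194174^2) = 0.83841636
U = k * uc = 2 * 0.83841636
U = 1.6768

1.6768


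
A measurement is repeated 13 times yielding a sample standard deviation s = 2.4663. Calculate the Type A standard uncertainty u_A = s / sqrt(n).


u_A = s / sqrt(n)
u_A = 2.4663 / sqrt(13)
u_A = 2.4663 / 3.6055513
u_A = 0.6840

0.6840


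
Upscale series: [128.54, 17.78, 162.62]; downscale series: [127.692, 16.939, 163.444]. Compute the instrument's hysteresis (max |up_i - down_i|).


|128.54 - 127.692| = 0.8480
|17.78 - 16.939| = 0.8410
|162.62 - 163.444| = 0.8240
hysteresis = max(diffs) = 0.8480

0.8480


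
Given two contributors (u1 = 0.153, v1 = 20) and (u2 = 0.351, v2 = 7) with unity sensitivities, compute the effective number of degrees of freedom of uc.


uc = sqrt(u1^2 + u2^2) = sqrt(0.153^2 + 0.351^2) = 0.38289685
v_eff = uc^4 / (u1^4/v1 + u2^4/v2)
= 0.38289685^4 / (0.153^4/20 + 0.351^4/7)
= 0.021494491 / 0.0021957543
v_eff = 9.7891

9.7891


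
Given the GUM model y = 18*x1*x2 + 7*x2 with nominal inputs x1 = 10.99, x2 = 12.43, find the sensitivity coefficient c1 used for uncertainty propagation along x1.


y = 18*x1*x2 + 7*x2
dy/dx1 = 18*x2
Evaluate at x2 = 12.43: c1 = 18 * 12.43
c1 = 223.7400

223.7400


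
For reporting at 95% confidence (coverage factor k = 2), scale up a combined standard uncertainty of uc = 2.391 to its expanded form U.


U = k * uc
U = 2 * 2.391
U = 4.7820

4.7820


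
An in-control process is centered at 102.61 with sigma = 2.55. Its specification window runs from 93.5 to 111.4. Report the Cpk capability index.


Cpu = (USL - mean) / (3*sigma) = (111.4 - 102.61) / (3*2.55) = 1.1490
Cpl = (mean - LSL) / (3*sigma) = (102.61 - 93.5) / (3*2.55) = 1.1908
Cpk = min(Cpu, Cpl) = 1.1490

1.1490


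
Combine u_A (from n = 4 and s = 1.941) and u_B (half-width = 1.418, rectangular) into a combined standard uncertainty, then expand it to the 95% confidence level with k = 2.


u_A = s / sqrt(n) = 1.941 / sqrt(4) = 0.9705
u_B = half_width / sqrt(3) = 1.418 / sqrt(3) = 0.81868268
uc = sqrt(u_A^2 + u_B^2) = sqrt(0.9705^2 + 0.81868268^2) = 1.2696896
U = k * uc = 2 * 1.2696896
U = 2.5394

2.5394


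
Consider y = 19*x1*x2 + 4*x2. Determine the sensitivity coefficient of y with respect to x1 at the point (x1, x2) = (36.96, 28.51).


y = 19*x1*x2 + 4*x2
dy/dx1 = 19*x2
Evaluate at x2 = 28.51: c1 = 19 * 28.51
c1 = 541.6900

541.6900


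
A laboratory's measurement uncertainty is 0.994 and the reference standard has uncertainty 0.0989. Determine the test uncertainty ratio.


TUR = u_lab / u_ref
= 0.994 / 0.0989
= 10.0506

10.0506


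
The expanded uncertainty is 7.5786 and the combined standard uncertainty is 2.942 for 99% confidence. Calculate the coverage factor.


k = U / uc
k = 7.5786 / 2.942
k = 2.576

2.576


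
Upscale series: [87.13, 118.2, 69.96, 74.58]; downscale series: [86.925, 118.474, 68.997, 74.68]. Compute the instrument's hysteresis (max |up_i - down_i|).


|87.13 - 86.925| = 0.2050
|118.2 - 118.474| = 0.2740
|69.96 - 68.997| = 0.9630
|74.58 - 74.68| = 0.1000
hysteresis = max(diffs) = 0.9630

0.9630


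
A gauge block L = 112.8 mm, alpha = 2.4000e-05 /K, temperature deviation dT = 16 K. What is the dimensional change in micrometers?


dL = L * alpha * dT
= 112.8 * 2.4000e-05 * 16
= 0.0433152 mm
dL_um = 0.0433152 * 1000 = 43.3152 um

43.3152


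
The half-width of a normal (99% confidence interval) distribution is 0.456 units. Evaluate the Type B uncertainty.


u_B = half_width / 2.576
u_B = 0.456 / 2.576
u_B = 0.1770

0.1770


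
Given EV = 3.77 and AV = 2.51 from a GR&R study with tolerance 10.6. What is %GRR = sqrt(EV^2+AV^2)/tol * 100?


GRR = sqrt(EV^2 + AV^2) = sqrt(3.77^2 + 2.51^2) = 4.529128
%GRR = GRR / tol * 100 = 4.529128 / 10.6 * 100
%GRR = 42.7276

42.7276


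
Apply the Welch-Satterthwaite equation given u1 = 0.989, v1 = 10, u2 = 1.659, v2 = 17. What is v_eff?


uc = sqrt(u1^2 + u2^2) = sqrt(0.989^2 + 1.659^2) = 1.9314249
v_eff = uc^4 / (u1^4/v1 + u2^4/v2)
= 1.9314249^4 / (0.989^4/10 + 1.659^4/17)
= 13.9159 / 0.54126329
v_eff = 25.7100

25.7100


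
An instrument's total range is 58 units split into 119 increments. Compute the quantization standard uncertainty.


resolution = range / divisions
resolution = 58 / 119 = 0.48739496
u_res = resolution / (2*sqrt(3))
u_res = 0.48739496 / 3.4641016
u_res = 0.1407

0.1407


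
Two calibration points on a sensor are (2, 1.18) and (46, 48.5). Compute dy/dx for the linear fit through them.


slope = (y2 - y1) / (x2 - x1)
= (48.5 - 1.18) / (46 - 2)
= 47.3200 / 44
= 1.0755

1.0755


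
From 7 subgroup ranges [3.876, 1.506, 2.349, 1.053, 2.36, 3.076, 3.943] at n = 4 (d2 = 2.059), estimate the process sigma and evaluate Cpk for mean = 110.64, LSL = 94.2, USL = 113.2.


R_bar = (3.876 + 1.506 + 2.349 + 1.053 + 2.36 + 3.076 + 3.943) / 7 = 2.5947143
sigma = R_bar / d2 = 2.5947143 / 2.059 = 1.2601818
Cp = (USL - LSL)/(6*sigma) = (113.2 - 94.2)/(6*1.2601818) = 2.5129
Cpu = (113.2 - 110.64)/(3*1.2601818) = 0.6772
Cpl = (110.64 - 94.2)/(3*1.2601818) = 4.3486
Cpk = min(Cpu, Cpl) = 0.6772

0.6772


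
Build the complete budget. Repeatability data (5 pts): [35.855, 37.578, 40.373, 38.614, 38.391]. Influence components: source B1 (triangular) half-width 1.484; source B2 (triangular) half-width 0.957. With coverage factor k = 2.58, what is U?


mean = (35.855 + 37.578 + 40.373 + 38.614 + 38.391) / 5 = 38.1622
s = sqrt(sum((x - mean)^2)/(n-1)) = 1.6438195
u_A = s / sqrt(n) = 1.6438195 / sqrt(5) = 0.73513843
u_B1 = 1.484 / sqrt(6) = 0.60584046
u_B2 = 0.957 / sqrt(6) = 0.39069361
uc = sqrt(0.73513843^2 + 0.60584046^2 + 0.39069361^2) = 1.0296177
U = k * uc = 2.58 * 1.0296177
U = 2.6564

2.6564


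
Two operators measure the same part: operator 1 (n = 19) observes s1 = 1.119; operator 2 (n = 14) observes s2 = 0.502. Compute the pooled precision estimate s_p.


s_p = sqrt(((n1-1)*s1^2 + (n2-1)*s2^2) / (n1+n2-2))
numerator = (19-1)*1.119^2 + (14-1)*0.502^2 = 22.538898 + 3.276052 = 25.81495
denominator = 19 + 14 - 2 = 31
s_p^2 = 25.81495 / 31 = 0.83274032
s_p = sqrt(0.83274032) = 0.9125

0.9125


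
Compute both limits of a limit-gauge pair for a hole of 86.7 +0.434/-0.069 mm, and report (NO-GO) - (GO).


GO = nominal - lower_tol (smallest hole = maximum material condition)
GO = 86.7 - 0.069 = 86.631
NO-GO = nominal + upper_tol (largest hole = least material condition)
NO-GO = 86.7 + 0.434 = 87.134
spread = NO-GO - GO = 87.134 - 86.631 = 0.5030

0.5030


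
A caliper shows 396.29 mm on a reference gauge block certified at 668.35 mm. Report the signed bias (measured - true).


Systematic error = measured - true
= 396.29 - 668.35
= -272.0600

-272.0600


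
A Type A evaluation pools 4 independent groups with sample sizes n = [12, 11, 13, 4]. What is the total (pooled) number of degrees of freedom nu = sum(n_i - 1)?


nu = sum_i (n_i - 1)
nu = ((12 - 1) + (11 - 1) + (13 - 1) + (4 - 1))
nu = 11 + 10 + 12 + 3
nu = 36

36


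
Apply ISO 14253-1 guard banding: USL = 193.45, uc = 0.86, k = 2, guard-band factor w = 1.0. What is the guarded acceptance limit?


U = k * uc = 2 * 0.86 = 1.72
guard band g = w * U = 1.0 * 1.72 = 1.72
AL = USL - g = 193.45 - 1.72
AL = 191.7300

191.7300


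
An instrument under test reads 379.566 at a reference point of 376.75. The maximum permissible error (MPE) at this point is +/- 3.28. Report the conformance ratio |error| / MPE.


e = indication - reference = 379.566 - 376.75 = 2.8160
|e| = 2.8160
ratio = |e| / MPE = 2.8160 / 3.28
ratio = 0.8585

0.8585


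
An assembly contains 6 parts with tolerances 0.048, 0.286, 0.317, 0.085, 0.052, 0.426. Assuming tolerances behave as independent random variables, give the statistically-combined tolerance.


RSS = sqrt(0.048^2 + 0.286^2 + 0.317^2 + 0.085^2 + 0.052^2 + 0.426^2)
= sqrt(0.375994)
= 0.6132

0.6132


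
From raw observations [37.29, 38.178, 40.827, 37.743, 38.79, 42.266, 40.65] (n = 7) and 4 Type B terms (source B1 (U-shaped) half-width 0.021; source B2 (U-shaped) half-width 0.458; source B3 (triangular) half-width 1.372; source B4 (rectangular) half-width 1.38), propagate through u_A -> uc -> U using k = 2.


mean = (37.29 + 38.178 + 40.827 + 37.743 + 38.79 + 42.266 + 40.65) / 7 = 39.392
s = sqrt(sum((x - mean)^2)/(n-1)) = 1.8652734
u_A = s / sqrt(n) = 1.8652734 / sqrt(7) = 0.70500708
u_B1 = 0.021 / sqrt(2) = 0.014849242
u_B2 = 0.458 / sqrt(2) = 0.32385491
u_B3 = 1.372 / sqrt(6) = 0.56011665
u_B4 = 1.38 / sqrt(3) = 0.79674337
uc = sqrt(0.70500708^2 + 0.014849242^2 + 0.32385491^2 + 0.56011665^2 + 0.79674337^2) = 1.2452583
U = k * uc = 2 * 1.2452583
U = 2.4905

2.4905


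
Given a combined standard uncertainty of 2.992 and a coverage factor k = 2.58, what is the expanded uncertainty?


U = k * uc
U = 2.58 * 2.992
U = 7.7194

7.7194


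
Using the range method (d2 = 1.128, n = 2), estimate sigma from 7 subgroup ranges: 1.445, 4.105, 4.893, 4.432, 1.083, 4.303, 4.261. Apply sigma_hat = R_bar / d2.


R_bar = (1.445 + 4.105 + 4.893 + 4.432 + 1.083 + 4.303 + 4.261) / 7
R_bar = 24.522 / 7 = 3.5031429
sigma_hat = R_bar / d2 = 3.5031429 / 1.128 = 3.1056

3.1056


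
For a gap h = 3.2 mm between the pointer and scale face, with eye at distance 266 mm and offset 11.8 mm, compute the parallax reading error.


error = h * offset / d
= 3.2 * 11.8 / 266
= 0.1420

0.1420


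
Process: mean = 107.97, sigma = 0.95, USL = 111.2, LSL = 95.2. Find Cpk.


Cpu = (USL - mean) / (3*sigma) = (111.2 - 107.97) / (3*0.95) = 1.1333
Cpl = (mean - LSL) / (3*sigma) = (107.97 - 95.2) / (3*0.95) = 4.4807
Cpk = min(Cpu, Cpl) = 1.1333

1.1333


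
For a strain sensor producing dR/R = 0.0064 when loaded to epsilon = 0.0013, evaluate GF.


GF = (dR/R) / epsilon
= 0.0064 / 0.0013
= 4.9231

4.9231


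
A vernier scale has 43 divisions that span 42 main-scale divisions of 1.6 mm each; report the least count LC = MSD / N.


LC = MSD / n_div
= 1.6 / 43
= 0.0372

0.0372


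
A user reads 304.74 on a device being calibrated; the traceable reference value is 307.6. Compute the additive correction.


Correction = standard - reading
= 307.6 - 304.74
= 2.8600

2.8600


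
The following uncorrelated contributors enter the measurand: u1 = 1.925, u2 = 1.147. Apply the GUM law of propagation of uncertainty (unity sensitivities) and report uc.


uc = sqrt(1.925^2 + 1.147^2)
uc = sqrt(5.021234)
uc = 2.2408

2.2408


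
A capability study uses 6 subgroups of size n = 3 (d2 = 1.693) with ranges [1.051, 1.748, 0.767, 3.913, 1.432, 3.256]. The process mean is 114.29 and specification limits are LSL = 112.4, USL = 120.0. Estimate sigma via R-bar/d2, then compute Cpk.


R_bar = (1.051 + 1.748 + 0.767 + 3.913 + 1.432 + 3.256) / 6 = 2.0278333
sigma = R_bar / d2 = 2.0278333 / 1.693 = 1.1977751
Cp = (USL - LSL)/(6*sigma) = (120.0 - 112.4)/(6*1.1977751) = 1.0575
Cpu = (120.0 - 114.29)/(3*1.1977751) = 1.5891
Cpl = (114.29 - 112.4)/(3*1.1977751) = 0.5260
Cpk = min(Cpu, Cpl) = 0.5260

0.5260


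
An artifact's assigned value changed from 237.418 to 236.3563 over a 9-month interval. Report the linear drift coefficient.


rate = (v2 - v1) / months
= (236.3563 - 237.418) / 9
= -1.0617 / 9
= -0.1180

-0.1180


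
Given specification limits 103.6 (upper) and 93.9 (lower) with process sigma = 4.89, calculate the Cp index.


Cp = (USL - LSL) / (6 * sigma)
= (103.6 - 93.9) / (6 * 4.89)
= 9.7000 / 29.3400
= 0.3306

0.3306


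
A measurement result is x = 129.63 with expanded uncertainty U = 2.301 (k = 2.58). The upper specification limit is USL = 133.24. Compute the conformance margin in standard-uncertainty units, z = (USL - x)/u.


u = U / k = 2.301 / 2.58 = 0.89186047
margin = |USL - x| = |133.24 - 129.63| = 3.61
z = margin / u = 3.61 / 0.89186047
z = 4.0477

4.0477


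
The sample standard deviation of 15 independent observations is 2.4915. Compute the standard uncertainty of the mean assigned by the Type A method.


u_A = s / sqrt(n)
u_A = 2.4915 / sqrt(15)
u_A = 2.4915 / 3.8729833
u_A = 0.6433

0.6433


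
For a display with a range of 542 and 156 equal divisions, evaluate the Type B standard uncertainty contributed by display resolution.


resolution = range / divisions
resolution = 542 / 156 = 3.474359
u_res = resolution / (2*sqrt(3))
u_res = 3.474359 / 3.4641016
u_res = 1.0030

1.0030


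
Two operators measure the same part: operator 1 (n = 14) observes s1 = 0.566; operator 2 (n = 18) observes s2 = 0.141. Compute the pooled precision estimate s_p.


s_p = sqrt(((n1-1)*s1^2 + (n2-1)*s2^2) / (n1+n2-2))
numerator = (14-1)*0.566^2 + (18-1)*0.141^2 = 4.164628 + 0.337977 = 4.502605
denominator = 14 + 18 - 2 = 30
s_p^2 = 4.502605 / 30 = 0.15008683
s_p = sqrt(0.15008683) = 0.3874

0.3874


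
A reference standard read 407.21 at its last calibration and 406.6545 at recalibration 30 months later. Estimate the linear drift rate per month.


rate = (v2 - v1) / months
= (406.6545 - 407.21) / 30
= -0.5555 / 30
= -0.0185

-0.0185


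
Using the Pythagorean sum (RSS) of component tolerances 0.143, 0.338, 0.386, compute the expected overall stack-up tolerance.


RSS = sqrt(0.143^2 + 0.338^2 + 0.386^2)
= sqrt(0.283689)
= 0.5326

0.5326


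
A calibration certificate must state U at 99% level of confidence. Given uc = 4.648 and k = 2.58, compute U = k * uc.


U = k * uc
U = 2.58 * 4.648
U = 11.9918

11.9918


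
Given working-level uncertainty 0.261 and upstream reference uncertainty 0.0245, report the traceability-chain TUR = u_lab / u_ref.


TUR = u_lab / u_ref
= 0.261 / 0.0245
= 10.6531

10.6531


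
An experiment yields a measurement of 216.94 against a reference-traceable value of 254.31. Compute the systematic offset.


Systematic error = measured - true
= 216.94 - 254.31
= -37.3700

-37.3700


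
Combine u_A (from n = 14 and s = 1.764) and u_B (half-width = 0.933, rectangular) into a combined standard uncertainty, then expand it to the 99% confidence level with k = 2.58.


u_A = s / sqrt(n) = 1.764 / sqrt(14) = 0.47144883
u_B = half_width / sqrt(3) = 0.933 / sqrt(3) = 0.5386678
uc = sqrt(u_A^2 + u_B^2) = sqrt(0.47144883^2 + 0.5386678^2) = 0.71584006
U = k * uc = 2.58 * 0.71584006
U = 1.8469

1.8469


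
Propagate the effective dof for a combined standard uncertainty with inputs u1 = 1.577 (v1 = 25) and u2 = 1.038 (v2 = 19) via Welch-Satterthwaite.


uc = sqrt(u1^2 + u2^2) = sqrt(1.577^2 + 1.038^2) = 1.8879547
v_eff = uc^4 / (u1^4/v1 + u2^4/v2)
= 1.8879547^4 / (1.577^4/25 + 1.038^4/19)
= 12.704755 / 0.30849187
v_eff = 41.1834

41.1834


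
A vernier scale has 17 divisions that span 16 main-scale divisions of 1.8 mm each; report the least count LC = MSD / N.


LC = MSD / n_div
= 1.8 / 17
= 0.1059

0.1059


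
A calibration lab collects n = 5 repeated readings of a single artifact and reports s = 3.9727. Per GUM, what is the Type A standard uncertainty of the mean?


u_A = s / sqrt(n)
u_A = 3.9727 / sqrt(5)
u_A = 3.9727 / 2.236068
u_A = 1.7766

1.7766


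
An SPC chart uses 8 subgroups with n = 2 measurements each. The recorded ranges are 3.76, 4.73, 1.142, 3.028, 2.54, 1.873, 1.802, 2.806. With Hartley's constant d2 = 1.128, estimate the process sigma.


R_bar = (3.76 + 4.73 + 1.142 + 3.028 + 2.54 + 1.873 + 1.802 + 2.806) / 8
R_bar = 21.681 / 8 = 2.710125
sigma_hat = R_bar / d2 = 2.710125 / 1.128 = 2.4026

2.4026


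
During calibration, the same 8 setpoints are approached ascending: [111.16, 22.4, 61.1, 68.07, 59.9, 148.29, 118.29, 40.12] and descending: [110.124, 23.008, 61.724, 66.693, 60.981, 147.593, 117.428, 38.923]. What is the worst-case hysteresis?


|111.16 - 110.124| = 1.0360
|22.4 - 23.008| = 0.6080
|61.1 - 61.724| = 0.6240
|68.07 - 66.693| = 1.3770
|59.9 - 60.981| = 1.0810
|148.29 - 147.593| = 0.6970
|118.29 - 117.428| = 0.8620
|40.12 - 38.923| = 1.1970
hysteresis = max(diffs) = 1.3770

1.3770


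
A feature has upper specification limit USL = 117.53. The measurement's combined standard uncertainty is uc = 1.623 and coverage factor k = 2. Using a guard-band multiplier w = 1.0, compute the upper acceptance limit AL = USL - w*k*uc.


U = k * uc = 2 * 1.623 = 3.246
guard band g = w * U = 1.0 * 3.246 = 3.246
AL = USL - g = 117.53 - 3.246
AL = 114.2840

114.2840


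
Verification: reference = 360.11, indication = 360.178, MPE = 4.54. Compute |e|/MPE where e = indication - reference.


e = indication - reference = 360.178 - 360.11 = 0.0680
|e| = 0.0680
ratio = |e| / MPE = 0.0680 / 4.54
ratio = 0.0150

0.0150


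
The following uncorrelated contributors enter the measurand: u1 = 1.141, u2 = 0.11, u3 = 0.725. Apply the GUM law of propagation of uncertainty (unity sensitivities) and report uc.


uc = sqrt(1.141^2 + 0.11^2 + 0.725^2)
uc = sqrt(1.839606)
uc = 1.3563

1.3563


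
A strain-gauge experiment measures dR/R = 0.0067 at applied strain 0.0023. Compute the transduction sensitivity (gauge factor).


GF = (dR/R) / epsilon
= 0.0067 / 0.0023
= 2.9130

2.9130


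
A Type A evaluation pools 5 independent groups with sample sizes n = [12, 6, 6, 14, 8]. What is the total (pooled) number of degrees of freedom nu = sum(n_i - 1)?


nu = sum_i (n_i - 1)
nu = ((12 - 1) + (6 - 1) + (6 - 1) + (14 - 1) + (8 - 1))
nu = 11 + 5 + 5 + 13 + 7
nu = 41

41


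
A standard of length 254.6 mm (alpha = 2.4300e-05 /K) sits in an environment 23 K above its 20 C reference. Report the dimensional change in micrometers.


dL = L * alpha * dT
= 254.6 * 2.4300e-05 * 23
= 0.1422959 mm
dL_um = 0.1422959 * 1000 = 142.2959 um

142.2959


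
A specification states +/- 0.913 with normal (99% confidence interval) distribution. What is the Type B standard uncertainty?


u_B = half_width / 2.576
u_B = 0.913 / 2.576
u_B = 0.3544

0.3544


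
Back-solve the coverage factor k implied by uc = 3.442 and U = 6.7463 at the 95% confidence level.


k = U / uc
k = 6.7463 / 3.442
k = 1.96

1.96


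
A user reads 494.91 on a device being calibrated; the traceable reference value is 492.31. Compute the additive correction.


Correction = standard - reading
= 492.31 - 494.91
= -2.6000

-2.6000


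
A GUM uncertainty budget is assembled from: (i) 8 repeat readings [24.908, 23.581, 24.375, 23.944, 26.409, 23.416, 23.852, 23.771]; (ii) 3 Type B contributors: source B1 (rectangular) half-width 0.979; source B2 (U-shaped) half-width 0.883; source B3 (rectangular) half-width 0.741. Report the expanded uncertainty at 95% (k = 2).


mean = (24.908 + 23.581 + 24.375 + 23.944 + 26.409 + 23.416 + 23.852 + 23.771) / 8 = 24.282
s = sqrt(sum((x - mean)^2)/(n-1)) = 0.98025332
u_A = s / sqrt(n) = 0.98025332 / sqrt(8) = 0.34657188
u_B1 = 0.979 / sqrt(3) = 0.56522591
u_B2 = 0.883 / sqrt(2) = 0.62437529
u_B3 = 0.741 / sqrt(3) = 0.42781655
uc = sqrt(0.34657188^2 + 0.56522591^2 + 0.62437529^2 + 0.42781655^2) = 1.0062127
U = k * uc = 2 * 1.0062127
U = 2.0124

2.0124


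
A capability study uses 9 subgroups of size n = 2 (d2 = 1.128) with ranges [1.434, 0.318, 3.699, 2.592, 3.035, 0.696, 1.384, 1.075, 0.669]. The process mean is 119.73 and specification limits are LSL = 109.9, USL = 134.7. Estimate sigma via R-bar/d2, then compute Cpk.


R_bar = (1.434 + 0.318 + 3.699 + 2.592 + 3.035 + 0.696 + 1.384 + 1.075 + 0.669) / 9 = 1.6557778
sigma = R_bar / d2 = 1.6557778 / 1.128 = 1.4678881
Cp = (USL - LSL)/(6*sigma) = (134.7 - 109.9)/(6*1.4678881) = 2.8158
Cpu = (134.7 - 119.73)/(3*1.4678881) = 3.3994
Cpl = (119.73 - 109.9)/(3*1.4678881) = 2.2322
Cpk = min(Cpu, Cpl) = 2.2322

2.2322


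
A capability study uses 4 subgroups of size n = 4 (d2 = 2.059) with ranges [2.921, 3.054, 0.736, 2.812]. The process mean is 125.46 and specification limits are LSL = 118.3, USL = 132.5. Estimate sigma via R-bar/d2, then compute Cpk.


R_bar = (2.921 + 3.054 + 0.736 + 2.812) / 4 = 2.38075
sigma = R_bar / d2 = 2.38075 / 2.059 = 1.1562652
Cp = (USL - LSL)/(6*sigma) = (132.5 - 118.3)/(6*1.1562652) = 2.0468
Cpu = (132.5 - 125.46)/(3*1.1562652) = 2.0295
Cpl = (125.46 - 118.3)/(3*1.1562652) = 2.0641
Cpk = min(Cpu, Cpl) = 2.0295

2.0295


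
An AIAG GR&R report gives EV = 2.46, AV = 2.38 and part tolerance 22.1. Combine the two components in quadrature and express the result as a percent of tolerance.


GRR = sqrt(EV^2 + AV^2) = sqrt(2.46^2 + 2.38^2) = 3.4228643
%GRR = GRR / tol * 100 = 3.4228643 / 22.1 * 100
%GRR = 15.4881

15.4881


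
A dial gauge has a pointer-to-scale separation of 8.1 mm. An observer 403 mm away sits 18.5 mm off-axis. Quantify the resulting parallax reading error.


error = h * offset / d
= 8.1 * 18.5 / 403
= 0.3718

0.3718


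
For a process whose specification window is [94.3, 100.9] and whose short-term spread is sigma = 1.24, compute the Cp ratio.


Cp = (USL - LSL) / (6 * sigma)
= (100.9 - 94.3) / (6 * 1.24)
= 6.6000 / 7.4400
= 0.8871

0.8871
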